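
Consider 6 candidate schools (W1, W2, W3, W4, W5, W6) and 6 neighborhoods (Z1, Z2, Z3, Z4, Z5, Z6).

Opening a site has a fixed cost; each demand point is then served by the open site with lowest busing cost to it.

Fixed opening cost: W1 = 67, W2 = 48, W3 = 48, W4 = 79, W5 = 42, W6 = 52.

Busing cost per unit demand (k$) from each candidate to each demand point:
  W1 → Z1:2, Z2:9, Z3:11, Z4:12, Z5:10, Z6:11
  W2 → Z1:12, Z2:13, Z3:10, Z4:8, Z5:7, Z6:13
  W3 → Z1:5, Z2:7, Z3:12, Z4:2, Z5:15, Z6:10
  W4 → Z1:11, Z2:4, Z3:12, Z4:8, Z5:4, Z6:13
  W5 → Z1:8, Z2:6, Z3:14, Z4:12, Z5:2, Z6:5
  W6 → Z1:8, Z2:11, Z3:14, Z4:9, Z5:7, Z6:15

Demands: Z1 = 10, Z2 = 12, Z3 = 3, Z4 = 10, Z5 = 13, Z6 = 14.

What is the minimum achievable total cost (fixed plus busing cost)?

Open {W3, W5}: assign each demand point to its cheapest open site.
  Z1→W3 10×5=50, Z2→W5 12×6=72, Z3→W3 3×12=36, Z4→W3 10×2=20, Z5→W5 13×2=26, Z6→W5 14×5=70
  busing cost 274, fixed 90 → total 364.
Compare {W1, W3, W5}: busing cost 241 + fixed 157 = 398.
Compare {W2, W3, W5}: busing cost 268 + fixed 138 = 406.
Compare {W3, W5, W6}: busing cost 274 + fixed 142 = 416.
All other subsets cost ≥ 398. Minimum total cost: 364.

364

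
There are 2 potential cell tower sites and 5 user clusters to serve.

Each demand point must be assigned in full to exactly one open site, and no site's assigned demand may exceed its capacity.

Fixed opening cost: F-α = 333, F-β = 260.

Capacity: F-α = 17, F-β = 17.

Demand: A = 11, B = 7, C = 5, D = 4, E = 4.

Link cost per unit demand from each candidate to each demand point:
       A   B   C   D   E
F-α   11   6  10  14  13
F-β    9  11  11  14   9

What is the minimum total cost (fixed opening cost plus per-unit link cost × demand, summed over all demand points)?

876

Open {F-α, F-β}; cheapest assignment that respects the capacities:
  F-α (cap 17, load 16): B, C, D — cost 7×6 + 5×10 + 4×14 = 148
  F-β (cap 17, load 15): A, E — cost 11×9 + 4×9 = 135
  Shipping 283, fixed 593 → total 876.
  Any other capacity-feasible assignment to {F-α, F-β} ships for at least 283.
Total demand is 31 and no other set of sites has combined capacity ≥ 31, so {F-α, F-β} is the only feasible choice of open sites. Minimum: 876.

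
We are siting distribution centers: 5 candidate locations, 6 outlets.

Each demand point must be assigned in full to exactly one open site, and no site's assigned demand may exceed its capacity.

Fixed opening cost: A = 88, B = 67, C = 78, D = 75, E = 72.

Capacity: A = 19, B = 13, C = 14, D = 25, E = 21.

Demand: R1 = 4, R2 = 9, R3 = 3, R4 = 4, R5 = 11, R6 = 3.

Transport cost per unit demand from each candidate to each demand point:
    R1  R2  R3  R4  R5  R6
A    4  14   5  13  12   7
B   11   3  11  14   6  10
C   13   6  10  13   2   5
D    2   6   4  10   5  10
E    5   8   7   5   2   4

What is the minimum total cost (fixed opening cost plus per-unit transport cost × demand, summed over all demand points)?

275

Open {D, E}; cheapest assignment that respects the capacities:
  D (cap 25, load 16): R1, R2, R3 — cost 4×2 + 9×6 + 3×4 = 74
  E (cap 21, load 18): R4, R5, R6 — cost 4×5 + 11×2 + 3×4 = 54
  Shipping 128, fixed 147 → total 275.
  Any other capacity-feasible assignment to {D, E} ships for at least 128.
Compare {B, E}: its best feasible assignment gives total 285.
Compare {C, D}: its best feasible assignment gives total 304.
Every other set of open sites that can feasibly serve all demand totals ≥ 285 even under its best assignment. Minimum: 275.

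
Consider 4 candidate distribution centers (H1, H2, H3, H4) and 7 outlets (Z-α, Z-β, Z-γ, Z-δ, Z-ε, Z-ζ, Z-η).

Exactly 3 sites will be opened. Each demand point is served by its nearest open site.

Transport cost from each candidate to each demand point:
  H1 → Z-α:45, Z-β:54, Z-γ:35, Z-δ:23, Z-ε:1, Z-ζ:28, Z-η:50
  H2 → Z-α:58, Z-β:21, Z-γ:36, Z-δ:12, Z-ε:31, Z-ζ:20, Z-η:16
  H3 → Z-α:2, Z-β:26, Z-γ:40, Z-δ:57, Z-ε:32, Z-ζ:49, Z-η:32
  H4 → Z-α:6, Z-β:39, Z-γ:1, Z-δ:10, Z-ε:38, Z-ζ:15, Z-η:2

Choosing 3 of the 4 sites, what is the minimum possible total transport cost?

Open {H1, H2, H4}.
  Z-α→H4 6, Z-β→H2 21, Z-γ→H4 1, Z-δ→H4 10, Z-ε→H1 1, Z-ζ→H4 15, Z-η→H4 2  ⇒ total 56.
Compare {H1, H3, H4}: total 57.
Compare {H2, H3, H4}: total 82.
No size-3 selection does better; minimum is 56.

56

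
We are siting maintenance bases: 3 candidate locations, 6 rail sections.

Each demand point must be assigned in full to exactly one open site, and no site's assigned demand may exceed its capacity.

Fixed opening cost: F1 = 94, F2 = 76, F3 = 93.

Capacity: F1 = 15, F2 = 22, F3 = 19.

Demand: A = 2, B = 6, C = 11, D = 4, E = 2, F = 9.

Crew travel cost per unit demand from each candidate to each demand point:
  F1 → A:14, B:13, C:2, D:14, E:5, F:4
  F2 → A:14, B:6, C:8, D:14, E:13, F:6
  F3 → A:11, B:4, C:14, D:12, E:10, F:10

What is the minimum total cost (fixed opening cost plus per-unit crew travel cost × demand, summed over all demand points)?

376

Open {F1, F2}; cheapest assignment that respects the capacities:
  F1 (cap 15, load 15): A, C, E — cost 2×14 + 11×2 + 2×5 = 60
  F2 (cap 22, load 19): B, D, F — cost 6×6 + 4×14 + 9×6 = 146
  Shipping 206, fixed 170 → total 376.
  Any other capacity-feasible assignment to {F1, F2} ships for at least 206.
Compare {F1, F3}: its best feasible assignment gives total 409.
Compare {F2, F3}: its best feasible assignment gives total 425.
Every other set of open sites that can feasibly serve all demand totals ≥ 409 even under its best assignment. Minimum: 376.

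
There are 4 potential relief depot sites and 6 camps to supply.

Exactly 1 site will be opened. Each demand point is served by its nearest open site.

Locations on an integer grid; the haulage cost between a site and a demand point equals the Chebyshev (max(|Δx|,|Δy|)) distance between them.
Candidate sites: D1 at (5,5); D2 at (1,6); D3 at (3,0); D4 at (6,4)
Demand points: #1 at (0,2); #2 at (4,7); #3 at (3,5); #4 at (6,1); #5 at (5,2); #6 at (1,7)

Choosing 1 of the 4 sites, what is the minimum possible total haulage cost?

Open {D2}.
  #1→D2 4, #2→D2 3, #3→D2 2, #4→D2 5, #5→D2 4, #6→D2 1  ⇒ total 19.
Compare {D1}: total 20.
Compare {D4}: total 22.
No size-1 selection does better; minimum is 19.

19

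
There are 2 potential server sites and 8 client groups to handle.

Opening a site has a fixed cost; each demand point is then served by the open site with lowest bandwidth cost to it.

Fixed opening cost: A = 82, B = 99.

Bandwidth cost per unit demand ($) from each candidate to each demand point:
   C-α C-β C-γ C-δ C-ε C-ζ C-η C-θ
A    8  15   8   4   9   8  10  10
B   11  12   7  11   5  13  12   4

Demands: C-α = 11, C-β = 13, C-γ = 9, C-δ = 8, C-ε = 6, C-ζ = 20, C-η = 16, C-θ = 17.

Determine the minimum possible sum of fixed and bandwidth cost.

938

Open {A, B}: assign each demand point to its cheapest open site.
  C-α→A 11×8=88, C-β→B 13×12=156, C-γ→B 9×7=63, C-δ→A 8×4=32, C-ε→B 6×5=30, C-ζ→A 20×8=160, C-η→A 16×10=160, C-θ→B 17×4=68
  bandwidth cost 757, fixed 181 → total 938.
Compare {A}: bandwidth cost 931 + fixed 82 = 1013.
Compare {B}: bandwidth cost 978 + fixed 99 = 1077.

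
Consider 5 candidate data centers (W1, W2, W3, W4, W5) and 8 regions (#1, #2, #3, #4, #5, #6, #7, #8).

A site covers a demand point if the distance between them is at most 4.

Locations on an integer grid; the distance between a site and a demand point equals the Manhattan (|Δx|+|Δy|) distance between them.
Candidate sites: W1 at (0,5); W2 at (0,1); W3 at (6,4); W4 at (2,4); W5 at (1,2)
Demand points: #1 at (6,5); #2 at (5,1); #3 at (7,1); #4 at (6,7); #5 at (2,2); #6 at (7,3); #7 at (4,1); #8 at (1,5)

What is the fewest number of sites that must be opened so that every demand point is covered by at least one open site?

2

Coverage sets (demand points within 4 of each site):
  W1: {#8}
  W2: {#5, #7}
  W3: {#1, #2, #3, #4, #6}
  W4: {#5, #8}
  W5: {#5, #7, #8}
No single site covers all 8 demand points.
But {W3, W5} covers everything, so the minimum is 2.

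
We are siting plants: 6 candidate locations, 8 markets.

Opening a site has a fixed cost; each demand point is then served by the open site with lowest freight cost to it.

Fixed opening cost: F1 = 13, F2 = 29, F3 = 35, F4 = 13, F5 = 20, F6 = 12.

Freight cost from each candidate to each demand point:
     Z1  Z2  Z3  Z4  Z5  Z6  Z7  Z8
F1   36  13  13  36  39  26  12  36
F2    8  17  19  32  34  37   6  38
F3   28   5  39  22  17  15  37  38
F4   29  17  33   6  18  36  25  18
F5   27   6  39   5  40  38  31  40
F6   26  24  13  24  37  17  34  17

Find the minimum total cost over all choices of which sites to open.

Open {F2, F4, F6}: assign each demand point to its cheapest open site.
  Z1→F2 8, Z2→F2 17, Z3→F6 13, Z4→F4 6, Z5→F4 18, Z6→F6 17, Z7→F2 6, Z8→F6 17
  freight cost 102, fixed 54 → total 156.
Compare {F1, F4, F6}: freight cost 122 + fixed 38 = 160.
Compare {F1, F4}: freight cost 135 + fixed 26 = 161.
Compare {F1, F2, F4}: freight cost 108 + fixed 55 = 163.
All other subsets cost ≥ 160. Minimum total cost: 156.

156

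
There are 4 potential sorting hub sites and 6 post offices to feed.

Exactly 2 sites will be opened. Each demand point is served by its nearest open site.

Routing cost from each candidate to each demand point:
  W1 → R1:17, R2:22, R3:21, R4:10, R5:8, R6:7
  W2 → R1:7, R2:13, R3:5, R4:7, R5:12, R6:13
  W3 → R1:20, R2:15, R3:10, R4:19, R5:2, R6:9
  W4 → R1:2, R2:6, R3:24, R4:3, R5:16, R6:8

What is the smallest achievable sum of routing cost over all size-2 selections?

31

Open {W3, W4}.
  R1→W4 2, R2→W4 6, R3→W3 10, R4→W4 3, R5→W3 2, R6→W4 8  ⇒ total 31.
Compare {W2, W4}: total 36.
Compare {W2, W3}: total 43.
No size-2 selection does better; minimum is 31.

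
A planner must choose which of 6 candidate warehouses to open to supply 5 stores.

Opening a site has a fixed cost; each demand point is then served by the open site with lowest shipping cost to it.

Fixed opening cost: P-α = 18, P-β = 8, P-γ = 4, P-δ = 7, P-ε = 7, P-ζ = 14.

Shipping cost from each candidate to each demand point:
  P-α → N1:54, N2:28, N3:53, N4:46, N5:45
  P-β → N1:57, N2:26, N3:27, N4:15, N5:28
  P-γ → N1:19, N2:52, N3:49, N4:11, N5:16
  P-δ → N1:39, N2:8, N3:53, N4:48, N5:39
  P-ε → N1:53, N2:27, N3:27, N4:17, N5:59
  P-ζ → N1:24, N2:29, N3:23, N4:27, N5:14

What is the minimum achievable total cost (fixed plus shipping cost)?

99

Open {P-γ, P-δ, P-ε}: assign each demand point to its cheapest open site.
  N1→P-γ 19, N2→P-δ 8, N3→P-ε 27, N4→P-γ 11, N5→P-γ 16
  shipping cost 81, fixed 18 → total 99.
Compare {P-β, P-γ, P-δ}: shipping cost 81 + fixed 19 = 100.
Compare {P-γ, P-δ, P-ζ}: shipping cost 75 + fixed 25 = 100.
Compare {P-β, P-γ, P-δ, P-ε}: shipping cost 81 + fixed 26 = 107.
All other subsets cost ≥ 100. Minimum total cost: 99.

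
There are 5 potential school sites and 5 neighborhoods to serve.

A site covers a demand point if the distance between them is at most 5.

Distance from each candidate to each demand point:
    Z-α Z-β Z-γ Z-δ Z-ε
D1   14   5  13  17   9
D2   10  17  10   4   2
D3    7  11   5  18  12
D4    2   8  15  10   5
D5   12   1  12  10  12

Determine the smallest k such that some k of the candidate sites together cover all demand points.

Coverage sets (demand points within 5 of each site):
  D1: {Z-β}
  D2: {Z-δ, Z-ε}
  D3: {Z-γ}
  D4: {Z-α, Z-ε}
  D5: {Z-β}
No 3 sites suffice: every size-3 union leaves at least one demand point uncovered.
But {D1, D2, D3, D4} covers everything, so the minimum is 4.

4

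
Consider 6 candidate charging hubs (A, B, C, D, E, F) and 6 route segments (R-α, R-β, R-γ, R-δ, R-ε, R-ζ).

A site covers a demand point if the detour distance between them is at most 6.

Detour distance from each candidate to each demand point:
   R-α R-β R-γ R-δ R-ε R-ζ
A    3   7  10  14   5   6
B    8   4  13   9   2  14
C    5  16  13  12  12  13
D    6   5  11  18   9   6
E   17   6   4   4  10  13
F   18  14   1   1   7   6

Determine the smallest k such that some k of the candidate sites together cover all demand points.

2

Coverage sets (demand points within 6 of each site):
  A: {R-α, R-ε, R-ζ}
  B: {R-β, R-ε}
  C: {R-α}
  D: {R-α, R-β, R-ζ}
  E: {R-β, R-γ, R-δ}
  F: {R-γ, R-δ, R-ζ}
No single site covers all 6 demand points.
But {A, E} covers everything, so the minimum is 2.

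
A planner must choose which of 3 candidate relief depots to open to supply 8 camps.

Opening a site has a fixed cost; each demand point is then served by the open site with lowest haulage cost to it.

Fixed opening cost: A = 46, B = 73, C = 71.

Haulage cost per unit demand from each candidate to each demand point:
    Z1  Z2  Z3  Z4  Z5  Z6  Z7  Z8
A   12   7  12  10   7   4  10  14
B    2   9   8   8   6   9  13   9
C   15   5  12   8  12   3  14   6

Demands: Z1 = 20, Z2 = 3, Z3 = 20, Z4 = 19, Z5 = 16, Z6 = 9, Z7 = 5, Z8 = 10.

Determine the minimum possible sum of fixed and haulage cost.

Open {B, C}: assign each demand point to its cheapest open site.
  Z1→B 20×2=40, Z2→C 3×5=15, Z3→B 20×8=160, Z4→B 19×8=152, Z5→B 16×6=96, Z6→C 9×3=27, Z7→B 5×13=65, Z8→C 10×6=60
  haulage cost 615, fixed 144 → total 759.
Compare {A, B}: haulage cost 645 + fixed 119 = 764.
Compare {B}: haulage cost 711 + fixed 73 = 784.
Compare {A, B, C}: haulage cost 600 + fixed 190 = 790.
All other subsets cost ≥ 764. Minimum total cost: 759.

759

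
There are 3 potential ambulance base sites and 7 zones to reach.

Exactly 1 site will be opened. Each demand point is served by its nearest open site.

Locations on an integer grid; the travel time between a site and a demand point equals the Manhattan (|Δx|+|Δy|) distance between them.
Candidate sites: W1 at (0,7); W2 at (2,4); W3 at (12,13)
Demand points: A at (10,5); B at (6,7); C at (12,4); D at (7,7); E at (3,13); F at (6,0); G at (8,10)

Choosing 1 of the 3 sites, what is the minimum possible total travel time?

Open {W2}.
  A→W2 9, B→W2 7, C→W2 10, D→W2 8, E→W2 10, F→W2 8, G→W2 12  ⇒ total 64.
Compare {W1}: total 73.
Compare {W3}: total 77.

64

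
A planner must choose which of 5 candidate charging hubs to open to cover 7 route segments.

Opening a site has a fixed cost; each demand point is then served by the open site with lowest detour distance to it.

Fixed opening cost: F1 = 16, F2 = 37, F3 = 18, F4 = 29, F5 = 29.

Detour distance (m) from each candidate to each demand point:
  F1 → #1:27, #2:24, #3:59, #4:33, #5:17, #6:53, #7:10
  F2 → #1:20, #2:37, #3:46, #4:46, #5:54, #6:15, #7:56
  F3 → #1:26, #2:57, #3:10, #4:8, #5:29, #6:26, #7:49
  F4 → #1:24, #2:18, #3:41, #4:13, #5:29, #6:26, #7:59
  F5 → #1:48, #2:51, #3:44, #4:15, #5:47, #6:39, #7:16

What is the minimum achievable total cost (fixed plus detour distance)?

155

Open {F1, F3}: assign each demand point to its cheapest open site.
  #1→F3 26, #2→F1 24, #3→F3 10, #4→F3 8, #5→F1 17, #6→F3 26, #7→F1 10
  detour distance 121, fixed 34 → total 155.
Compare {F1, F2, F3}: detour distance 104 + fixed 71 = 175.
Compare {F1, F3, F4}: detour distance 113 + fixed 63 = 176.
Compare {F1, F3, F5}: detour distance 121 + fixed 63 = 184.
All other subsets cost ≥ 175. Minimum total cost: 155.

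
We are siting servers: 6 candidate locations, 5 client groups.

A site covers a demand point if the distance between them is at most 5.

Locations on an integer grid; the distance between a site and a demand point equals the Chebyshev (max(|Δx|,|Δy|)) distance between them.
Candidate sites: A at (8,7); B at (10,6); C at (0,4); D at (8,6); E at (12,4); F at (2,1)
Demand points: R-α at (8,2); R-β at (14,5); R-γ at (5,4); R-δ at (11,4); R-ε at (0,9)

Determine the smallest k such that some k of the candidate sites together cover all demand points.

Coverage sets (demand points within 5 of each site):
  A: {R-α, R-γ, R-δ}
  B: {R-α, R-β, R-γ, R-δ}
  C: {R-γ, R-ε}
  D: {R-α, R-γ, R-δ}
  E: {R-α, R-β, R-δ}
  F: {R-γ}
No single site covers all 5 demand points.
But {B, C} covers everything, so the minimum is 2.

2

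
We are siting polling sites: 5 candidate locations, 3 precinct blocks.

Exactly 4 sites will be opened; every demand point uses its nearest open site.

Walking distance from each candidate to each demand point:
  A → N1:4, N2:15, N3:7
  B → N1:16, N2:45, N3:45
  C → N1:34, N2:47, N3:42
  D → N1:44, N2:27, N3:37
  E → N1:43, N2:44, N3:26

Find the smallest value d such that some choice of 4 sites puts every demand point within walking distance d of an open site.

15

Open {A, B, C, D}.
  Farthest demand point is N2 at walking distance 15 (to A); all others are ≤ 15.
With {A, B, C, E} the worst case is 15.
With {A, B, D, E} the worst case is 15.
No size-4 selection achieves below 15.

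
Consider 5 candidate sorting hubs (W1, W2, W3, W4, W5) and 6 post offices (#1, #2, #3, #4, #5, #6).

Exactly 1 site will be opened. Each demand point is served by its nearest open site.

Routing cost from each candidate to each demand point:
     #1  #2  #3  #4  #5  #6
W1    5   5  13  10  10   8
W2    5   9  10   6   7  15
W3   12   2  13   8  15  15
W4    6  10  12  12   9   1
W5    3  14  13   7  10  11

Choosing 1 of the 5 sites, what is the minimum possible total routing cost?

50

Open {W4}.
  #1→W4 6, #2→W4 10, #3→W4 12, #4→W4 12, #5→W4 9, #6→W4 1  ⇒ total 50.
Compare {W1}: total 51.
Compare {W2}: total 52.
No size-1 selection does better; minimum is 50.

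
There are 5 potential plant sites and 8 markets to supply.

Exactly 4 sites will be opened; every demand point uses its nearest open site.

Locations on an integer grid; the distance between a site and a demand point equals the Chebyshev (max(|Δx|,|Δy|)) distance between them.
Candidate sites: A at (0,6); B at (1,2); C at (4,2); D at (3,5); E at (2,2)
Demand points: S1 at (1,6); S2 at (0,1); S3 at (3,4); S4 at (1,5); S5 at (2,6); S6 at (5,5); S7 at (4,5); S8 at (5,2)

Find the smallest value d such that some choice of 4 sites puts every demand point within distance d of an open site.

Open {A, B, C, D}.
  Farthest demand point is S6 at distance 2 (to D); all others are ≤ 2.
With {A, C, D, E} the worst case is 2.
With {B, C, D, E} the worst case is 2.
No size-4 selection achieves below 2.

2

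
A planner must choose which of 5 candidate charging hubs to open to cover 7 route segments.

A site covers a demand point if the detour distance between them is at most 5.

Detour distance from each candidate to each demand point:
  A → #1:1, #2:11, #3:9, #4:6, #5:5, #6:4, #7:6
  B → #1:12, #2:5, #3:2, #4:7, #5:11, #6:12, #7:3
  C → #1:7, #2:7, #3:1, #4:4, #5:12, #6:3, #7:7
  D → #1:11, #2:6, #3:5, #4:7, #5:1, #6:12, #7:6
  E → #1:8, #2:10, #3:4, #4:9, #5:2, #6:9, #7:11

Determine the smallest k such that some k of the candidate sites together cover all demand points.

3

Coverage sets (demand points within 5 of each site):
  A: {#1, #5, #6}
  B: {#2, #3, #7}
  C: {#3, #4, #6}
  D: {#3, #5}
  E: {#3, #5}
No 2 sites suffice: every size-2 union leaves at least one demand point uncovered.
But {A, B, C} covers everything, so the minimum is 3.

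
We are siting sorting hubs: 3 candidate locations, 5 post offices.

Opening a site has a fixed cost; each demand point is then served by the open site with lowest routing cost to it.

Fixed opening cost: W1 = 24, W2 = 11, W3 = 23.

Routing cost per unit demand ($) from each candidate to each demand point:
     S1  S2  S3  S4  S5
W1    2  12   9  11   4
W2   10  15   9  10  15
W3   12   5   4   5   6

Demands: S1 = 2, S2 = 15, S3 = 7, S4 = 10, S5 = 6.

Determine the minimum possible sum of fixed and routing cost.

Open {W1, W3}: assign each demand point to its cheapest open site.
  S1→W1 2×2=4, S2→W3 15×5=75, S3→W3 7×4=28, S4→W3 10×5=50, S5→W1 6×4=24
  routing cost 181, fixed 47 → total 228.
Compare {W3}: routing cost 213 + fixed 23 = 236.
Compare {W1, W2, W3}: routing cost 181 + fixed 58 = 239.
Compare {W2, W3}: routing cost 209 + fixed 34 = 243.
All other subsets cost ≥ 236. Minimum total cost: 228.

228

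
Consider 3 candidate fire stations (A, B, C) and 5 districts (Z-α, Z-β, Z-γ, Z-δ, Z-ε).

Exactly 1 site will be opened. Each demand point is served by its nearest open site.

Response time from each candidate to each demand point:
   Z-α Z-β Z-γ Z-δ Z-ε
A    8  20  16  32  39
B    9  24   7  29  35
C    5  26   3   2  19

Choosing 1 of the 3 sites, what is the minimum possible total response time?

Open {C}.
  Z-α→C 5, Z-β→C 26, Z-γ→C 3, Z-δ→C 2, Z-ε→C 19  ⇒ total 55.
Compare {B}: total 104.
Compare {A}: total 115.

55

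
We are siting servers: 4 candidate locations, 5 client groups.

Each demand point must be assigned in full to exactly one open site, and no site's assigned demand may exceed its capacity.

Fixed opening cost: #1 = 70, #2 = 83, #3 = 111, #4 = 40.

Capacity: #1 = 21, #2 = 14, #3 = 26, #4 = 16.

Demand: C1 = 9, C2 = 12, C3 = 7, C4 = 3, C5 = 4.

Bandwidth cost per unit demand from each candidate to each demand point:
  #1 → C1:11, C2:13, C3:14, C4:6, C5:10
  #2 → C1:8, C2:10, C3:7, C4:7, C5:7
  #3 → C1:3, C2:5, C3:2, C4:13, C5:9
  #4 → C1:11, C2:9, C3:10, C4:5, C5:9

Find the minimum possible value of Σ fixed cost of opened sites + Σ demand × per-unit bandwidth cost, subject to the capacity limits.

351

Open {#3, #4}; cheapest assignment that respects the capacities:
  #3 (cap 26, load 20): C1, C3, C5 — cost 9×3 + 7×2 + 4×9 = 77
  #4 (cap 16, load 15): C2, C4 — cost 12×9 + 3×5 = 123
  Shipping 200, fixed 151 → total 351.
  Any other capacity-feasible assignment to {#3, #4} ships for at least 200.
Compare {#2, #3}: its best feasible assignment gives total 379.
Compare {#1, #3}: its best feasible assignment gives total 408.
Every other set of open sites that can feasibly serve all demand totals ≥ 379 even under its best assignment. Minimum: 351.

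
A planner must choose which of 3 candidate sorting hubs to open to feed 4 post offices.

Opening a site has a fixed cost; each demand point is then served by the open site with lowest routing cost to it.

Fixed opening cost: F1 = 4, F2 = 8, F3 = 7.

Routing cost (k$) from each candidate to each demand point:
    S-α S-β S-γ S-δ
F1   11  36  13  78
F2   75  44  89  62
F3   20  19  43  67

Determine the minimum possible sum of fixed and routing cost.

Open {F1, F3}: assign each demand point to its cheapest open site.
  S-α→F1 11, S-β→F3 19, S-γ→F1 13, S-δ→F3 67
  routing cost 110, fixed 11 → total 121.
Compare {F1, F2, F3}: routing cost 105 + fixed 19 = 124.
Compare {F1, F2}: routing cost 122 + fixed 12 = 134.
Compare {F1}: routing cost 138 + fixed 4 = 142.
All other subsets cost ≥ 124. Minimum total cost: 121.

121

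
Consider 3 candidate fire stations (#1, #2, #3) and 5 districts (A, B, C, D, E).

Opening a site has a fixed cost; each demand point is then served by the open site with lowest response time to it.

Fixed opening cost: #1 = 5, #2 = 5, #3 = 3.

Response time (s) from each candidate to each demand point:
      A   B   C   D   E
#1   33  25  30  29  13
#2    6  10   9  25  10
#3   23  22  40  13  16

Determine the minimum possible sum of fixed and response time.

Open {#2, #3}: assign each demand point to its cheapest open site.
  A→#2 6, B→#2 10, C→#2 9, D→#3 13, E→#2 10
  response time 48, fixed 8 → total 56.
Compare {#1, #2, #3}: response time 48 + fixed 13 = 61.
Compare {#2}: response time 60 + fixed 5 = 65.
Compare {#1, #2}: response time 60 + fixed 10 = 70.
All other subsets cost ≥ 61. Minimum total cost: 56.

56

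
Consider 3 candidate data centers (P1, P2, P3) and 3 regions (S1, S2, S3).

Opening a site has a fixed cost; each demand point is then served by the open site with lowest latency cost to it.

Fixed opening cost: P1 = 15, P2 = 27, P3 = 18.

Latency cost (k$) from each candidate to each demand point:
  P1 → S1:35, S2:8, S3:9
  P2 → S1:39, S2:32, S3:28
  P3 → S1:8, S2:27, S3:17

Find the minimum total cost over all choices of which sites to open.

Open {P1, P3}: assign each demand point to its cheapest open site.
  S1→P3 8, S2→P1 8, S3→P1 9
  latency cost 25, fixed 33 → total 58.
Compare {P1}: latency cost 52 + fixed 15 = 67.
Compare {P3}: latency cost 52 + fixed 18 = 70.
Compare {P1, P2, P3}: latency cost 25 + fixed 60 = 85.
All other subsets cost ≥ 67. Minimum total cost: 58.

58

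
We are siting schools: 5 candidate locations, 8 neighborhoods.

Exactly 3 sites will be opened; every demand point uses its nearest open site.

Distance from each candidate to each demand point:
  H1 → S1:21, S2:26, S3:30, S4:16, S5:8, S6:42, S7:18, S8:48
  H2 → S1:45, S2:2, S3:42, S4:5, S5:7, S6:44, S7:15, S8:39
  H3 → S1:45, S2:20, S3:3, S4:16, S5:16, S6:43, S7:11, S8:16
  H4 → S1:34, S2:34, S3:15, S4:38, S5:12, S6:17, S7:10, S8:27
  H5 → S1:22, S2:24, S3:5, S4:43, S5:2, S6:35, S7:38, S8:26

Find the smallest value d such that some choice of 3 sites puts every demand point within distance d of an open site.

Open {H1, H3, H4}.
  Farthest demand point is S1 at distance 21 (to H1); all others are ≤ 21.
With {H3, H4, H5} the worst case is 22.
With {H1, H4, H5} the worst case is 26.
No size-3 selection achieves below 21.

21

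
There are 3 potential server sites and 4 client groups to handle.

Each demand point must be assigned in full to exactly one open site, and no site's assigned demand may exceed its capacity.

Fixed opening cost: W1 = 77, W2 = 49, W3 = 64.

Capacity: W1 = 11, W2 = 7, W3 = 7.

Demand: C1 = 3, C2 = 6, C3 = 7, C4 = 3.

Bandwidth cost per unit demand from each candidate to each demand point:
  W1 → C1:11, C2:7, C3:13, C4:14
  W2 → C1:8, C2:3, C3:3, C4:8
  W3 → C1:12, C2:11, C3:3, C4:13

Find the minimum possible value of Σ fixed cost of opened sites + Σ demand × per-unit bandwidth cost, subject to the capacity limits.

301

Open {W1, W2, W3}; cheapest assignment that respects the capacities:
  W1 (cap 11, load 6): C2 — cost 6×7 = 42
  W2 (cap 7, load 6): C1, C4 — cost 3×8 + 3×8 = 48
  W3 (cap 7, load 7): C3 — cost 7×3 = 21
  Shipping 111, fixed 190 → total 301.
  Any other capacity-feasible assignment to {W1, W2, W3} ships for at least 111.
Total demand is 19 and no other set of sites has combined capacity ≥ 19, so {W1, W2, W3} is the only feasible choice of open sites. Minimum: 301.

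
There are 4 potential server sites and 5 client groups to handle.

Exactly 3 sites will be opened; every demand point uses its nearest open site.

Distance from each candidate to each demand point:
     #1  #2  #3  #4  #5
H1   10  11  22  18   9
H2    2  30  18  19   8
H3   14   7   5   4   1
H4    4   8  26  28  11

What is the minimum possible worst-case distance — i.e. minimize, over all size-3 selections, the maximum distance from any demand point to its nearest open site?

7

Open {H1, H2, H3}.
  Farthest demand point is #2 at distance 7 (to H3); all others are ≤ 7.
With {H1, H3, H4} the worst case is 7.
With {H2, H3, H4} the worst case is 7.
No size-3 selection achieves below 7.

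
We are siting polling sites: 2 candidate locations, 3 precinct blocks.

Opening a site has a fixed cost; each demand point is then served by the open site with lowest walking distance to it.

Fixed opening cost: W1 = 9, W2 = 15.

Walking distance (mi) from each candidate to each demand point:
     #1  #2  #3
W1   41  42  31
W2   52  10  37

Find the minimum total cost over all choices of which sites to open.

Open {W1, W2}: assign each demand point to its cheapest open site.
  #1→W1 41, #2→W2 10, #3→W1 31
  walking distance 82, fixed 24 → total 106.
Compare {W2}: walking distance 99 + fixed 15 = 114.
Compare {W1}: walking distance 114 + fixed 9 = 123.

106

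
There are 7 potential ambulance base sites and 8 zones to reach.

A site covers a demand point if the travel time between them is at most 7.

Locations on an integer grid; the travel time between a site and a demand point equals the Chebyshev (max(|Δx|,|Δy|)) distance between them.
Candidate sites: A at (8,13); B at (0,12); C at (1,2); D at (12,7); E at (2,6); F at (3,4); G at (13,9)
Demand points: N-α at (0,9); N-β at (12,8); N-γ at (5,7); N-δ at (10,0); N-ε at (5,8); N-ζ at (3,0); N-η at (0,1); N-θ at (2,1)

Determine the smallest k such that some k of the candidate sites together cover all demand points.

Coverage sets (demand points within 7 of each site):
  A: {N-β, N-γ, N-ε}
  B: {N-α, N-γ, N-ε}
  C: {N-α, N-γ, N-ε, N-ζ, N-η, N-θ}
  D: {N-β, N-γ, N-δ, N-ε}
  E: {N-α, N-γ, N-ε, N-ζ, N-η, N-θ}
  F: {N-α, N-γ, N-δ, N-ε, N-ζ, N-η, N-θ}
  G: {N-β}
No single site covers all 8 demand points.
But {A, F} covers everything, so the minimum is 2.

2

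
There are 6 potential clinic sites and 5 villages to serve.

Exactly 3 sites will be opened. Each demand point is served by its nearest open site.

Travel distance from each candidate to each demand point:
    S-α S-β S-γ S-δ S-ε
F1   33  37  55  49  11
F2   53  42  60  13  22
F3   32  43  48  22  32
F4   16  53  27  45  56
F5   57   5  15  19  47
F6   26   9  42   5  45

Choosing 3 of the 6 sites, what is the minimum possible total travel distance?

62

Open {F1, F5, F6}.
  S-α→F6 26, S-β→F5 5, S-γ→F5 15, S-δ→F6 5, S-ε→F1 11  ⇒ total 62.
Compare {F1, F4, F5}: total 66.
Compare {F1, F4, F6}: total 68.
No size-3 selection does better; minimum is 62.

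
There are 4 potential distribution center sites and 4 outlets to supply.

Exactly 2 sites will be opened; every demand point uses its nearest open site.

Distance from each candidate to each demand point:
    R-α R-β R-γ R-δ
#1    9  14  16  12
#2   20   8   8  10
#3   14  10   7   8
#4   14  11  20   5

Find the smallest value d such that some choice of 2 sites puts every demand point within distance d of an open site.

10

Open {#1, #2}.
  Farthest demand point is R-δ at distance 10 (to #2); all others are ≤ 10.
With {#1, #3} the worst case is 10.
With {#2, #3} the worst case is 14.
No size-2 selection achieves below 10.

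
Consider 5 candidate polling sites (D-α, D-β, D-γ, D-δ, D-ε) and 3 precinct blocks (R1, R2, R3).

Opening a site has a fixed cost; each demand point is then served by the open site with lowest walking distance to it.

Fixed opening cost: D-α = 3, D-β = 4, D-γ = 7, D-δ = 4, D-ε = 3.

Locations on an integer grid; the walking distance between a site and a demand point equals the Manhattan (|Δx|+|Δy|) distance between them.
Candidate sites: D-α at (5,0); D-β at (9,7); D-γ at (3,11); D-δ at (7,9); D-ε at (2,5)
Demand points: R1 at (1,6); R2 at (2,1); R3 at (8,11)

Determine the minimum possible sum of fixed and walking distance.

Open {D-δ, D-ε}: assign each demand point to its cheapest open site.
  R1→D-ε 2, R2→D-ε 4, R3→D-δ 3
  walking distance 9, fixed 7 → total 16.
Compare {D-β, D-ε}: walking distance 11 + fixed 7 = 18.
Compare {D-α, D-δ, D-ε}: walking distance 9 + fixed 10 = 19.
Compare {D-β, D-δ, D-ε}: walking distance 9 + fixed 11 = 20.
All other subsets cost ≥ 18. Minimum total cost: 16.

16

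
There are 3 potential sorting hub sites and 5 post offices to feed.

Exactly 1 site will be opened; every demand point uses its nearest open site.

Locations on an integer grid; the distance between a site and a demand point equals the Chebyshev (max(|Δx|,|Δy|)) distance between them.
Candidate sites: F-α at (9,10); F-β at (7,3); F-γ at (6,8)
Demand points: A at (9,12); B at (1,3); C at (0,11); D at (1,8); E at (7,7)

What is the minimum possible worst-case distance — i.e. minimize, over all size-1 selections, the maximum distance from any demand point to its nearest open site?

6

Open {F-γ}.
  Farthest demand point is C at distance 6 (to F-γ); all others are ≤ 6.
With {F-α} the worst case is 9.
With {F-β} the worst case is 9.
No size-1 selection achieves below 6.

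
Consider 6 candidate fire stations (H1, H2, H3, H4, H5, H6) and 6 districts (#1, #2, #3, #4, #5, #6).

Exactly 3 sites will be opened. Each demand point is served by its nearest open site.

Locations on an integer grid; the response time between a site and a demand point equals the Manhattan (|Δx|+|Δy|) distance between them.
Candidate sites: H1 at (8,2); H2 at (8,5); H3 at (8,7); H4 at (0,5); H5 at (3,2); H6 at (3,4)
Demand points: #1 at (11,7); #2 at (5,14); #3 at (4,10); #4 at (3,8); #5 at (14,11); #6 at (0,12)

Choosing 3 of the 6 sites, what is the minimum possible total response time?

Open {H3, H4, H6}.
  #1→H3 3, #2→H3 10, #3→H3 7, #4→H6 4, #5→H3 10, #6→H4 7  ⇒ total 41.
Compare {H1, H3, H4}: total 43.
Compare {H2, H3, H4}: total 43.
No size-3 selection does better; minimum is 41.

41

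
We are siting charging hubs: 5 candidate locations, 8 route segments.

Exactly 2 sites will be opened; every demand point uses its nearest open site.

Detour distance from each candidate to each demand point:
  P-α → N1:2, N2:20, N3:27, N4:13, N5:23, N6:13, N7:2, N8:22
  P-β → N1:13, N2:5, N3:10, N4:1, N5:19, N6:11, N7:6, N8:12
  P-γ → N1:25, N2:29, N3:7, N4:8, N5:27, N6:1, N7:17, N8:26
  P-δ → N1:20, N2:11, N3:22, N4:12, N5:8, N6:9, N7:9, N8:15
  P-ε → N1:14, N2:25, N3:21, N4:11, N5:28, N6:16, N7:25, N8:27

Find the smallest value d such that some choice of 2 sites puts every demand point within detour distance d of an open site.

13

Open {P-β, P-δ}.
  Farthest demand point is N1 at detour distance 13 (to P-β); all others are ≤ 13.
With {P-α, P-β} the worst case is 19.
With {P-β, P-γ} the worst case is 19.
No size-2 selection achieves below 13.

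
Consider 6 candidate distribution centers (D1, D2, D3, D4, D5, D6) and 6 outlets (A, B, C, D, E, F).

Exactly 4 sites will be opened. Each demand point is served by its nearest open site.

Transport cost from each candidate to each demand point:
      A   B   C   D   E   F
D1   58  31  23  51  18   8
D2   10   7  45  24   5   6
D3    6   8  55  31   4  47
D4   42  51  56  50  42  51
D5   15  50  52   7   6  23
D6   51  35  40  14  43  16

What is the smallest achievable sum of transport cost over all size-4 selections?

53

Open {D1, D2, D3, D5}.
  A→D3 6, B→D2 7, C→D1 23, D→D5 7, E→D3 4, F→D2 6  ⇒ total 53.
Compare {D1, D3, D4, D5}: total 56.
Compare {D1, D3, D5, D6}: total 56.
No size-4 selection does better; minimum is 53.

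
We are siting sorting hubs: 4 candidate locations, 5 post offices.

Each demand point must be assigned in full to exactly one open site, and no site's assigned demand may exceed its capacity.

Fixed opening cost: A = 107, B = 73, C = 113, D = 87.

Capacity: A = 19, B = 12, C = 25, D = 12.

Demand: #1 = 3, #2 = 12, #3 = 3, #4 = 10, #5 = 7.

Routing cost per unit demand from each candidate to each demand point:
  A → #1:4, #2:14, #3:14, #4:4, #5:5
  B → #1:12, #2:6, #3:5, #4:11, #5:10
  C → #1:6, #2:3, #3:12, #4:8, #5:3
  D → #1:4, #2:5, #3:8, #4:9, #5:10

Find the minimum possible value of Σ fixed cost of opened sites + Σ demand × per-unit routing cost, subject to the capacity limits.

Open {A, C}; cheapest assignment that respects the capacities:
  A (cap 19, load 13): #1, #4 — cost 3×4 + 10×4 = 52
  C (cap 25, load 22): #2, #3, #5 — cost 12×3 + 3×12 + 7×3 = 93
  Shipping 145, fixed 220 → total 365.
  Any other capacity-feasible assignment to {A, C} ships for at least 145.
Compare {C, D}: its best feasible assignment gives total 401.
Compare {B, C}: its best feasible assignment gives total 405.
Every other set of open sites that can feasibly serve all demand totals ≥ 401 even under its best assignment. Minimum: 365.

365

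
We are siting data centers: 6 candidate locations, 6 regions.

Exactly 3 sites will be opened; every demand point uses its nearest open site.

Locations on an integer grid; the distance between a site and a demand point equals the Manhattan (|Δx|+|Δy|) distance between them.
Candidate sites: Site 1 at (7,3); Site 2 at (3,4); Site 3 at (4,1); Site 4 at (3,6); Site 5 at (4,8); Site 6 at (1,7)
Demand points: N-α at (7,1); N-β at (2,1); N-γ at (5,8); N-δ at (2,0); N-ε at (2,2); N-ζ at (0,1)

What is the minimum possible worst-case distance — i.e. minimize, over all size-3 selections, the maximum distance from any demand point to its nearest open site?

Open {Site 1, Site 3, Site 4}.
  Farthest demand point is N-γ at distance 4 (to Site 4); all others are ≤ 4.
With {Site 1, Site 3, Site 5} the worst case is 4.
With {Site 2, Site 3, Site 4} the worst case is 4.
No size-3 selection achieves below 4.

4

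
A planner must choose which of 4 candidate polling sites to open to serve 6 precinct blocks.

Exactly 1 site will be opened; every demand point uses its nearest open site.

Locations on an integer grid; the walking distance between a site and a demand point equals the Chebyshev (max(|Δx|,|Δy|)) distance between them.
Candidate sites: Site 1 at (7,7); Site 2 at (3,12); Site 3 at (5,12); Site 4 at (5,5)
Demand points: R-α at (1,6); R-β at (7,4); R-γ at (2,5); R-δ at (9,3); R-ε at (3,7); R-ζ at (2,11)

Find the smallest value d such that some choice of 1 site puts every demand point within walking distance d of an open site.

6

Open {Site 1}.
  Farthest demand point is R-α at walking distance 6 (to Site 1); all others are ≤ 6.
With {Site 4} the worst case is 6.
With {Site 2} the worst case is 9.
No size-1 selection achieves below 6.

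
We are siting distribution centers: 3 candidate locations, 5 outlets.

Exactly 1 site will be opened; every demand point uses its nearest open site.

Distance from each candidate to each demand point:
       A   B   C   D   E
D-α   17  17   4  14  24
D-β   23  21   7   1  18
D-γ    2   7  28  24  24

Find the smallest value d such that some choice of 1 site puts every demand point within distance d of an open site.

Open {D-β}.
  Farthest demand point is A at distance 23 (to D-β); all others are ≤ 23.
With {D-α} the worst case is 24.
With {D-γ} the worst case is 28.
No size-1 selection achieves below 23.

23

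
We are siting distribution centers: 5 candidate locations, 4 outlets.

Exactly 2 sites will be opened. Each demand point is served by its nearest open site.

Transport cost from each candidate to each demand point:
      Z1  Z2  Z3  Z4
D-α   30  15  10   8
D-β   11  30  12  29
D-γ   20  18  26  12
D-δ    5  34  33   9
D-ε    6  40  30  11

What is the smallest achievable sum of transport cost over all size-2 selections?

Open {D-α, D-δ}.
  Z1→D-δ 5, Z2→D-α 15, Z3→D-α 10, Z4→D-α 8  ⇒ total 38.
Compare {D-α, D-ε}: total 39.
Compare {D-α, D-β}: total 44.
No size-2 selection does better; minimum is 38.

38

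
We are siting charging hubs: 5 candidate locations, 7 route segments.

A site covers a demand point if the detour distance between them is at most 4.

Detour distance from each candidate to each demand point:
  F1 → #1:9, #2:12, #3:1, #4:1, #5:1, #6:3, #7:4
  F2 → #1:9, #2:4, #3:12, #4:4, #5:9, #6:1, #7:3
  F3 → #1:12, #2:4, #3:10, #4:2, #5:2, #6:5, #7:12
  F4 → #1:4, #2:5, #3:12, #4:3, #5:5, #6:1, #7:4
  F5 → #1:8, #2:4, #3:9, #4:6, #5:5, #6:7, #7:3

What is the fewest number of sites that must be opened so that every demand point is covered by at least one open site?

Coverage sets (demand points within 4 of each site):
  F1: {#3, #4, #5, #6, #7}
  F2: {#2, #4, #6, #7}
  F3: {#2, #4, #5}
  F4: {#1, #4, #6, #7}
  F5: {#2, #7}
No 2 sites suffice: every size-2 union leaves at least one demand point uncovered.
But {F1, F2, F4} covers everything, so the minimum is 3.

3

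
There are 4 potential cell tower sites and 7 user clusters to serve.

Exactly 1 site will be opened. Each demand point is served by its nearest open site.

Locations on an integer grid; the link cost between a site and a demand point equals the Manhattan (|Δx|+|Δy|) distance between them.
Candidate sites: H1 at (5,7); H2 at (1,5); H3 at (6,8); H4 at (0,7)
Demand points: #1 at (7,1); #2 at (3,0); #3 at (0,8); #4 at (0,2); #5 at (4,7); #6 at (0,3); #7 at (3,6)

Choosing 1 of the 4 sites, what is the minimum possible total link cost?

Open {H2}.
  #1→H2 10, #2→H2 7, #3→H2 4, #4→H2 4, #5→H2 5, #6→H2 3, #7→H2 3  ⇒ total 36.
Compare {H4}: total 41.
Compare {H1}: total 46.
No size-1 selection does better; minimum is 36.

36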